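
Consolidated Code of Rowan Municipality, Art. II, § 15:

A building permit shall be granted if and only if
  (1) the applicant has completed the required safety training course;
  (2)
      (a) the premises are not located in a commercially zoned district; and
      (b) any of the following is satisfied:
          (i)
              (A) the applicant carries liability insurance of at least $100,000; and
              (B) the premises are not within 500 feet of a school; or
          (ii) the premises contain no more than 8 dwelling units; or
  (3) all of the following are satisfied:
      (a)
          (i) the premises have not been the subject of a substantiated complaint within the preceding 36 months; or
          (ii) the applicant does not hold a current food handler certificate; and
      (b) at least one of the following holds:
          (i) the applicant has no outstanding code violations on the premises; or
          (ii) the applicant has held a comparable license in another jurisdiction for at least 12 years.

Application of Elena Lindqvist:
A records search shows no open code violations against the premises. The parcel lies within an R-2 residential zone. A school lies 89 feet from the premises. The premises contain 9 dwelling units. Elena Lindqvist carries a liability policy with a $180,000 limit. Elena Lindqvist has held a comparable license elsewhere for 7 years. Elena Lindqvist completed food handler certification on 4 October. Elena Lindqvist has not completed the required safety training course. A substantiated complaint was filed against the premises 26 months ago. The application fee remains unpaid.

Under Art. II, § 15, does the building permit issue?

No — denied.

(1) safety training — fails.
(a) not (commercially zoned) — holds.
(A) insurance ≥ $100,000 — met.
(B) ≥500 ft from school — fails.
(i): T AND F → false.
(ii) ≤ 8 units — fails.
(b): F OR F → false.
(2): T AND F → false.
(i) no complaint in 36 mo. — fails.
(ii) not (food handler cert.) — not met.
So (a) is not satisfied (F OR F).
(i) no code violations — met.
(ii) prior license ≥ 12 yr — fails.
So (b) is satisfied (T OR F).
(3) = F AND T = false.
So Overall is not satisfied (F OR F OR F).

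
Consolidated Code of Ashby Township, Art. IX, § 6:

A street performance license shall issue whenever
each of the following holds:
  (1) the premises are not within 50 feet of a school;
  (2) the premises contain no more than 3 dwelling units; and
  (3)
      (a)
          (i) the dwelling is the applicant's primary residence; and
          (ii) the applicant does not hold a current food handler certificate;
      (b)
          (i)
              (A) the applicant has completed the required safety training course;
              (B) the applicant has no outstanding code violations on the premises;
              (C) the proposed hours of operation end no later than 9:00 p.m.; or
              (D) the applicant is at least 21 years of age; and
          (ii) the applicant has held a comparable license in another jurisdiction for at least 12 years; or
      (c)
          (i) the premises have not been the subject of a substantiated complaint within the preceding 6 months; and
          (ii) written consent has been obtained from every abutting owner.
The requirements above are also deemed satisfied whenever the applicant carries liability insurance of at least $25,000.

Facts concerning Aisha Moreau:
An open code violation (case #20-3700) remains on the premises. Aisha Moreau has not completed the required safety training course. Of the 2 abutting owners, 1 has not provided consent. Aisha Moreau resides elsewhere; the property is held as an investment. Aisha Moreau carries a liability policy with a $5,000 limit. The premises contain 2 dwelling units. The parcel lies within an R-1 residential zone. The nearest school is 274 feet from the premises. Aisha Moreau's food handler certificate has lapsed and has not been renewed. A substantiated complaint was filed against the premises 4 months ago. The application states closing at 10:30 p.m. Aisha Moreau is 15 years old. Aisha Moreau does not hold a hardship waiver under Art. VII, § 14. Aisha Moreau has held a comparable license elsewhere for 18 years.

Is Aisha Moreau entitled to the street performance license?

No — denied.

(1) ≥50 ft from school — holds.
(2) ≤ 3 units — satisfied.
(i) primary residence — not satisfied.
(ii) not (food handler cert.) — met.
(a) = F AND T = false.
(A) safety training — not met.
(B) no code violations — not satisfied.
(C) closes by 9 p.m. — not satisfied.
(D) age ≥ 21 — not met.
So (i) is not satisfied (F OR F OR F OR F).
(ii) prior license ≥ 12 yr — satisfied.
So (b) is not satisfied (F AND T).
(i) no complaint in 6 mo. — not satisfied.
(ii) all abutters consent — not met.
(c) = F AND F = false.
(3): F OR F OR F → false.
Overall: T AND T AND F → false.
Exception (insurance ≥ $25,000) — not satisfied.
Result: main false OR exception false → false.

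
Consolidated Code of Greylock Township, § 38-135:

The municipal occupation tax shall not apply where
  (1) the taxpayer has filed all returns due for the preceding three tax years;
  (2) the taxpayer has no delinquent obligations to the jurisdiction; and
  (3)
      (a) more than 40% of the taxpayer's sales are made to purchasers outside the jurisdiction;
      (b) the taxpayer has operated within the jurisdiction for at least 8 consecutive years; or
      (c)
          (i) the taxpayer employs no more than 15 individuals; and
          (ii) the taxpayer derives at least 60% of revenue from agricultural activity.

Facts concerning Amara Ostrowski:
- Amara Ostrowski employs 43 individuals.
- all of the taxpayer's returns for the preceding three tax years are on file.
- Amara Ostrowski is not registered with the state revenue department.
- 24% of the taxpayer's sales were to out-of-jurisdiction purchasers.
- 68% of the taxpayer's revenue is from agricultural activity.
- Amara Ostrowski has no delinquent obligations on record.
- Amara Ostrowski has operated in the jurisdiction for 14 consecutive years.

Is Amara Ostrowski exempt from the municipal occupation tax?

Yes — exempt.

(1) returns current — satisfied.
(2) no delinquency — satisfied.
(a) >40% out-of-jur. sales — not met.
(b) ≥ 8 yrs in jurisdiction — satisfied.
(i) ≤ 15 employees — not satisfied.
(ii) ≥60% agricultural — satisfied.
So (c) is not satisfied (F AND T).
So (3) is satisfied (F OR T OR F).
Overall: T AND T AND T → true.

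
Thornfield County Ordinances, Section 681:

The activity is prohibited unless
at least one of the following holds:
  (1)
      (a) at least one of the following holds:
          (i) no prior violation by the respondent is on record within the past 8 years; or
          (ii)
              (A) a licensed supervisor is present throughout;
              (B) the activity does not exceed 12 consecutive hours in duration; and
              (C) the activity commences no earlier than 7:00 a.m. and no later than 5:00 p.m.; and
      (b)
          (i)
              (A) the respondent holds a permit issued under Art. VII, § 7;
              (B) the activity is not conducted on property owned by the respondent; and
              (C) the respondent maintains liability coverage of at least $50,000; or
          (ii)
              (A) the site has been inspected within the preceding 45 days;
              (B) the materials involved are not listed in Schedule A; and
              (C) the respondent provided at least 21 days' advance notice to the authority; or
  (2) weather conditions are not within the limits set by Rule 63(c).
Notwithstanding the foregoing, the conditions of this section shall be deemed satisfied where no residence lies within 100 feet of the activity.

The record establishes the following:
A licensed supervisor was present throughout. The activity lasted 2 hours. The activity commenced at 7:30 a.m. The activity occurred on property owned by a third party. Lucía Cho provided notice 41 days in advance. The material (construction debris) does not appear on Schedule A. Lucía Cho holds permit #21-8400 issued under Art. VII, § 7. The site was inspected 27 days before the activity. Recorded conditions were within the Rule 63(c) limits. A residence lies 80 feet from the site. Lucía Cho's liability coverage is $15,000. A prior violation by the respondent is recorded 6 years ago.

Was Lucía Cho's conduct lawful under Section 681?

(i) no prior violation — not satisfied.
(A) supervisor present — satisfied.
(B) ≤ 12 hrs duration — satisfied.
(C) start within hours — holds.
So (ii) is satisfied (T AND T AND T).
So (a) is satisfied (F OR T).
(A) holds permit — satisfied.
(B) not (own property) — satisfied.
(C) coverage ≥ $50,000 — fails.
(i) = T AND T AND F = false.
(A) site inspected — met.
(B) not (Schedule A material) — holds.
(C) ≥21 days' notice — met.
(ii): T AND T AND T → true.
(b): F OR T → true.
So (1) is satisfied (T AND T).
(2) not (weather ok) — fails.
Overall = T OR F = true.
Exception (no residence in 100 ft) — not satisfied.
Result: main true OR exception false → true.

Yes — lawful.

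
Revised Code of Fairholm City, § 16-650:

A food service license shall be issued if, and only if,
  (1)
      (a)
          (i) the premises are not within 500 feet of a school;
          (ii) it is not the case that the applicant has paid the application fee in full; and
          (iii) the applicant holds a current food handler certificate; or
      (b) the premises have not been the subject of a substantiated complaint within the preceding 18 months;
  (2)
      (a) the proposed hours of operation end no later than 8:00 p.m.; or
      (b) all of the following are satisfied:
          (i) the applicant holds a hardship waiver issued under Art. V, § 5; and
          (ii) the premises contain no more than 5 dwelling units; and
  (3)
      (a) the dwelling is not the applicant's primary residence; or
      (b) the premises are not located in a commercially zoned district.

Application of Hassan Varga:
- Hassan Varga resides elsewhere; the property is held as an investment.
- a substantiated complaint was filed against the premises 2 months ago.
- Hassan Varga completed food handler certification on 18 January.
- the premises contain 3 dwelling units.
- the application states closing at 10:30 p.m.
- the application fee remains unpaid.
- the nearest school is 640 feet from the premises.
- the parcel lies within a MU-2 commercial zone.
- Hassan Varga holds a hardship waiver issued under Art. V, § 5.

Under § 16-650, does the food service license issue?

Yes — granted.

(i) ≥500 ft from school — satisfied.
(ii) not (fee paid) — satisfied.
(iii) food handler cert. — satisfied.
So (a) is satisfied (T AND T AND T).
(b) no complaint in 18 mo. — fails.
(1): T OR F → true.
(a) closes by 8 p.m. — fails.
(i) hardship waiver — met.
(ii) ≤ 5 units — holds.
So (b) is satisfied (T AND T).
(2): F OR T → true.
(a) not (primary residence) — holds.
(b) not (commercially zoned) — not satisfied.
(3): T OR F → true.
Overall: T AND T AND T → true.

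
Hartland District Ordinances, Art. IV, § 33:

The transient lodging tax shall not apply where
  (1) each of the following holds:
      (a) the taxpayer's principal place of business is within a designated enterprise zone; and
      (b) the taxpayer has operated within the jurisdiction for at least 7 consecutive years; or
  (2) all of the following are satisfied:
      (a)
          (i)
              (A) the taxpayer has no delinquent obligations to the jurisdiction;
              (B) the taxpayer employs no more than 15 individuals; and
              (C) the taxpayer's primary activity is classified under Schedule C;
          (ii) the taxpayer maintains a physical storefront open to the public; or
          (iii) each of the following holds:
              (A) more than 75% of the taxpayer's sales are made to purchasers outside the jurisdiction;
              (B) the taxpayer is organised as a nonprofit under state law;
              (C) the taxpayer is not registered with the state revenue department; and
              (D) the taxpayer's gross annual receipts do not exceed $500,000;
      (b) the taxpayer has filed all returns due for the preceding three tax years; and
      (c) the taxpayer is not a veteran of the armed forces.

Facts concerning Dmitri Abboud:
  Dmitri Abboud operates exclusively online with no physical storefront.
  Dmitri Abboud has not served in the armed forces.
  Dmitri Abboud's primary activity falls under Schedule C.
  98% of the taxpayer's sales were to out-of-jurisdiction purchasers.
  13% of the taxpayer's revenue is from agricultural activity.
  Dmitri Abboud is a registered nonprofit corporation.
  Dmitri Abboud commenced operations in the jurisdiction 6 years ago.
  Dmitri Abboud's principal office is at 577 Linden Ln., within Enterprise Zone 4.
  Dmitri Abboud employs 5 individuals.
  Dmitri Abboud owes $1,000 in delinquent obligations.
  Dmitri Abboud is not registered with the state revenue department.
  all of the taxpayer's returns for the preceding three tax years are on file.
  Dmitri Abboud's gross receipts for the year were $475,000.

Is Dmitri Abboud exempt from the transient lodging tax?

Yes — exempt.

(a) in enterprise zone — satisfied.
(b) ≥ 7 yrs in jurisdiction — fails.
(1) = T AND F = false.
(A) no delinquency — not met.
(B) ≤ 15 employees — holds.
(C) Schedule C activity — satisfied.
(i) = F AND T AND T = false.
(ii) has storefront — not satisfied.
(A) >75% out-of-jur. sales — satisfied.
(B) nonprofit — satisfied.
(C) not (state-registered) — holds.
(D) receipts ≤ $500,000 — holds.
So (iii) is satisfied (T AND T AND T AND T).
(a) = F OR F OR T = true.
(b) returns current — satisfied.
(c) not (veteran) — met.
(2) = T AND T AND T = true.
So Overall is satisfied (F OR T).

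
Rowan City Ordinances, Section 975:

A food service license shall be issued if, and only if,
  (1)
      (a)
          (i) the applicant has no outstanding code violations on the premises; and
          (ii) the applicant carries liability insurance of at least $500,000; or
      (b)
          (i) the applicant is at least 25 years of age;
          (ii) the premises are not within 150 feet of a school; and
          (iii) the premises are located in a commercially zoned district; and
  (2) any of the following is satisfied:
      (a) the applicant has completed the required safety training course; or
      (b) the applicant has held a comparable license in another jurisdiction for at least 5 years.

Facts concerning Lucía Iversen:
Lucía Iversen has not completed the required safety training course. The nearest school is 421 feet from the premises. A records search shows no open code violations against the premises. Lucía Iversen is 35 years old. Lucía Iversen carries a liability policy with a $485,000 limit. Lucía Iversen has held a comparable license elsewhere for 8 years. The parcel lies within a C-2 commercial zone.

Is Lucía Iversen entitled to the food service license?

(i) no code violations — satisfied.
(ii) insurance ≥ $500,000 — not satisfied.
So (a) is not satisfied (T AND F).
(i) age ≥ 25 — met.
(ii) ≥150 ft from school — satisfied.
(iii) commercially zoned — holds.
(b) = T AND T AND T = true.
So (1) is satisfied (F OR T).
(a) safety training — not met.
(b) prior license ≥ 5 yr — holds.
(2): F OR T → true.
So Overall is satisfied (T AND T).

Yes — granted.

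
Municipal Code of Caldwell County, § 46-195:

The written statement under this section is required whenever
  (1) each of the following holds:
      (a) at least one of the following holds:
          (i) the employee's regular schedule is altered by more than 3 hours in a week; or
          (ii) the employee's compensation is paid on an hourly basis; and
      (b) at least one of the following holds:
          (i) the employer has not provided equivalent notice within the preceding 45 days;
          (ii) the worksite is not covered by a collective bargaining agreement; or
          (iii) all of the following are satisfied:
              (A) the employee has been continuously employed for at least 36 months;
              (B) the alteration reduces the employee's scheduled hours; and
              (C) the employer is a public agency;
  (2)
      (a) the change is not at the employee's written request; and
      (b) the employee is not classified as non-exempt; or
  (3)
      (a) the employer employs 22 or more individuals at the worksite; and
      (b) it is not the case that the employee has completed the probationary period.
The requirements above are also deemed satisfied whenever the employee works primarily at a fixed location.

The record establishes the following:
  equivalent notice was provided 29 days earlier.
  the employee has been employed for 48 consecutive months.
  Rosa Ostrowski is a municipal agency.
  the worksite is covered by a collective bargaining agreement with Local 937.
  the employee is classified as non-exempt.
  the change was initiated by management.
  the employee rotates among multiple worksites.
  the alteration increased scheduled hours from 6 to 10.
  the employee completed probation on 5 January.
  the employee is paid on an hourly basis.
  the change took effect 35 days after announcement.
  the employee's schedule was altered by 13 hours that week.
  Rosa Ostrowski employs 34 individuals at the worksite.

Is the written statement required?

No — not required.

(i) schedule shift > 3h — holds.
(ii) hourly-paid — met.
(a) = T OR T = true.
(i) no recent notice — not satisfied.
(ii) no CBA — not met.
(A) tenure ≥ 36 mo. — met.
(B) hours reduced — fails.
(C) public agency — holds.
(iii): T AND F AND T → false.
So (b) is not satisfied (F OR F OR F).
(1): T AND F → false.
(a) not employee-requested — met.
(b) not (non-exempt) — fails.
(2) = T AND F = false.
(a) ≥ 22 at site — satisfied.
(b) not (past probation) — fails.
(3) = T AND F = false.
So Overall is not satisfied (F OR F OR F).
Exception (fixed location) — not satisfied.
Result: main false OR exception false → false.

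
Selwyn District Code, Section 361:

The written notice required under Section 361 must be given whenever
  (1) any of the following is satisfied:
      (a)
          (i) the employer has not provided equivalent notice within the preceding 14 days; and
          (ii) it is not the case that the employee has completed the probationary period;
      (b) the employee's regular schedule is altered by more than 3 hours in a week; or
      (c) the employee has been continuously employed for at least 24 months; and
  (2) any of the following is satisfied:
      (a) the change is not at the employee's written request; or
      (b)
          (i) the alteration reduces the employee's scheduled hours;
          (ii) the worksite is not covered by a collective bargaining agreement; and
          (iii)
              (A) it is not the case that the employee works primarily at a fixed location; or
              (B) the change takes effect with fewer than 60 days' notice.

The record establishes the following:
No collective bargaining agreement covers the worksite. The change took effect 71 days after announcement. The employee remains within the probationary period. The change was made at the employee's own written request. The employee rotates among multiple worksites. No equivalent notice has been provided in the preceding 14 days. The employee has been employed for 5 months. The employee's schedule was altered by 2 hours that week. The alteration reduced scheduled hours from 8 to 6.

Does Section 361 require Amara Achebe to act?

Yes — required.

(i) no recent notice — holds.
(ii) not (past probation) — met.
(a) = T AND T = true.
(b) schedule shift > 3h — not satisfied.
(c) tenure ≥ 24 mo. — fails.
So (1) is satisfied (T OR F OR F).
(a) not employee-requested — fails.
(i) hours reduced — satisfied.
(ii) no CBA — satisfied.
(A) not (fixed location) — satisfied.
(B) < 60 days' notice — not satisfied.
So (iii) is satisfied (T OR F).
(b): T AND T AND T → true.
(2): F OR T → true.
Overall = T AND T = true.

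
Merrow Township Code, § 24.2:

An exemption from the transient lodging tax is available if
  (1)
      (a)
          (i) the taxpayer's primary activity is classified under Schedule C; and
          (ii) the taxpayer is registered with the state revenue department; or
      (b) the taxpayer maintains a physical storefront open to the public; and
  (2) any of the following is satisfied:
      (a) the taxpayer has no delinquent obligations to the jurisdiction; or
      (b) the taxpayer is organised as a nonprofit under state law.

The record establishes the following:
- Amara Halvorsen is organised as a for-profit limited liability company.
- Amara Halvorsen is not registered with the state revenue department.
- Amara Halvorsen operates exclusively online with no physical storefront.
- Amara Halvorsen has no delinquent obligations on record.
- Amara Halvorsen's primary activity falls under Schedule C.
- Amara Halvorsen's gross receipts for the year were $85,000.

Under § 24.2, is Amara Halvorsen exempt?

(i) Schedule C activity — met.
(ii) state-registered — not met.
So (a) is not satisfied (T AND F).
(b) has storefront — not met.
(1): F OR F → false.
(a) no delinquency — holds.
(b) nonprofit — fails.
(2): T OR F → true.
So Overall is not satisfied (F AND T).

No — not exempt.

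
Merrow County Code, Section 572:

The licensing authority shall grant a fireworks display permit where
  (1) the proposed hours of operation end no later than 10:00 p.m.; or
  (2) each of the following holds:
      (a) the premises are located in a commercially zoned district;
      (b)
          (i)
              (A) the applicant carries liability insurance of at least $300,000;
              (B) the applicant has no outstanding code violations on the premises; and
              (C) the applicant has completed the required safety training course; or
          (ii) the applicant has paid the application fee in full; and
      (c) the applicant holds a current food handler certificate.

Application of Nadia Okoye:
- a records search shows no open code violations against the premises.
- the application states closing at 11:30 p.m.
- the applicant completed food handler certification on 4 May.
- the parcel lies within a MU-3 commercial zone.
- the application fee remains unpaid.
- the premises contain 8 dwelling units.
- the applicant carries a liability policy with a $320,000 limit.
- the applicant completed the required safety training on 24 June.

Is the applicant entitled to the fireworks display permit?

Yes — granted.

(1) closes by 10 p.m. — fails.
(a) commercially zoned — satisfied.
(A) insurance ≥ $300,000 — satisfied.
(B) no code violations — holds.
(C) safety training — holds.
(i): T AND T AND T → true.
(ii) fee paid — fails.
So (b) is satisfied (T OR F).
(c) food handler cert. — met.
So (2) is satisfied (T AND T AND T).
So Overall is satisfied (F OR T).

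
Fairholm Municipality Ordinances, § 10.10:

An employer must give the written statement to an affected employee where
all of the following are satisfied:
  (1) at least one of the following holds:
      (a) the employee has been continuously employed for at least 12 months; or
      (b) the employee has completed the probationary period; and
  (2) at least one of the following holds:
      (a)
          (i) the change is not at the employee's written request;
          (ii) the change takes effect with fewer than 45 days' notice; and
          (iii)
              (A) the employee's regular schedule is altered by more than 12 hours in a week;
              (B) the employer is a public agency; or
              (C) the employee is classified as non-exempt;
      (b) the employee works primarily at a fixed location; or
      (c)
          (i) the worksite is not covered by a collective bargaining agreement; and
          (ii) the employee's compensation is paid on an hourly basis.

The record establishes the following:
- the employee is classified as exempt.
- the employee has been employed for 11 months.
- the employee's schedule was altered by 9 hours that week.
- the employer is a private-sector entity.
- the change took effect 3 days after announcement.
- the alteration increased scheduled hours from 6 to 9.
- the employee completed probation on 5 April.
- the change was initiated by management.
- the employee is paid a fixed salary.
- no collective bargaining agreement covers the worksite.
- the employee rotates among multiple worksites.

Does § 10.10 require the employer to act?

No — not required.

(a) tenure ≥ 12 mo. — not met.
(b) past probation — satisfied.
(1) = F OR T = true.
(i) not employee-requested — holds.
(ii) < 45 days' notice — met.
(A) schedule shift > 12h — not satisfied.
(B) public agency — not satisfied.
(C) non-exempt — fails.
So (iii) is not satisfied (F OR F OR F).
So (a) is not satisfied (T AND T AND F).
(b) fixed location — fails.
(i) no CBA — holds.
(ii) hourly-paid — not met.
(c): T AND F → false.
So (2) is not satisfied (F OR F OR F).
So Overall is not satisfied (T AND F).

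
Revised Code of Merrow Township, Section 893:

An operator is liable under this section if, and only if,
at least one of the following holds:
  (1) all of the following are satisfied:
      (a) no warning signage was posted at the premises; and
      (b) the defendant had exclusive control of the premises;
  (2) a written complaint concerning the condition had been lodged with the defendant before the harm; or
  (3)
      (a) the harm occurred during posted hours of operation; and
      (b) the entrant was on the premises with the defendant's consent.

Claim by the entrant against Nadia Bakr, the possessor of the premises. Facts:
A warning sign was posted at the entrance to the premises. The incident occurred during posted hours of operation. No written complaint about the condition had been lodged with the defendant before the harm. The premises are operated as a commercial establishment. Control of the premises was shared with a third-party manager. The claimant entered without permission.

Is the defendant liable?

(a) no signage posted — fails.
(b) exclusive control — fails.
(1) = F AND F = false.
(2) complaint lodged — fails.
(a) during posted hours — satisfied.
(b) consent to enter — not met.
So (3) is not satisfied (T AND F).
So Overall is not satisfied (F OR F OR F).

No — not liable.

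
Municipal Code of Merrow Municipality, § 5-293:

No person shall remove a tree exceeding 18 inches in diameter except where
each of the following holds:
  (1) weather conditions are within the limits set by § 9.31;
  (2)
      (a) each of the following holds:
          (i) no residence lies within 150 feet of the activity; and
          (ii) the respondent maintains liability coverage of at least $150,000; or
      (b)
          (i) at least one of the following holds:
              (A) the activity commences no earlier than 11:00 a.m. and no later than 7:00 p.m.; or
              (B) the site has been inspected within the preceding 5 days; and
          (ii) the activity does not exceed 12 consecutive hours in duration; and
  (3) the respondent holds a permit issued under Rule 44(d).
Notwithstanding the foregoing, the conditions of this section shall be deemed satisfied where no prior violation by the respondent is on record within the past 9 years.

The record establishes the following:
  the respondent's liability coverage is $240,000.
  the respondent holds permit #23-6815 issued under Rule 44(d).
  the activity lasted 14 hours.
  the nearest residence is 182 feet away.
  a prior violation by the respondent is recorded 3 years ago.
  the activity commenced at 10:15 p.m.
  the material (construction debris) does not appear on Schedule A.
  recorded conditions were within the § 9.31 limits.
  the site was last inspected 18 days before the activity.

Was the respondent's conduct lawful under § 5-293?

Yes — lawful.

(1) weather ok — satisfied.
(i) no residence in 150 ft — holds.
(ii) coverage ≥ $150,000 — met.
(a) = T AND T = true.
(A) start within hours — fails.
(B) site inspected — not satisfied.
(i): F OR F → false.
(ii) ≤ 12 hrs duration — fails.
(b) = F AND F = false.
So (2) is satisfied (T OR F).
(3) holds permit — holds.
Overall = T AND T AND T = true.
Exception (no prior violation) — not satisfied.
Result: main true OR exception false → true.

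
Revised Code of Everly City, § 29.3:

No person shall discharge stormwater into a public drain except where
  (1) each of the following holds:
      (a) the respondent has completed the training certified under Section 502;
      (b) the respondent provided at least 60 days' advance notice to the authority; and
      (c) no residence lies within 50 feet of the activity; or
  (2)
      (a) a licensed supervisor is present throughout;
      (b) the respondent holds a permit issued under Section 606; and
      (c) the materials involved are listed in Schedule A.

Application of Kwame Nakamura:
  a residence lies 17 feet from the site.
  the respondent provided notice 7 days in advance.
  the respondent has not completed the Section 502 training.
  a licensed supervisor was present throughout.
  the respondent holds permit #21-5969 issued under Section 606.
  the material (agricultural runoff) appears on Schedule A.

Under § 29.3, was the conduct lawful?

(a) training certified — fails.
(b) ≥60 days' notice — not satisfied.
(c) no residence in 50 ft — not met.
(1) = F AND F AND F = false.
(a) supervisor present — met.
(b) holds permit — holds.
(c) Schedule A material — satisfied.
(2): T AND T AND T → true.
Overall = F OR T = true.

Yes — lawful.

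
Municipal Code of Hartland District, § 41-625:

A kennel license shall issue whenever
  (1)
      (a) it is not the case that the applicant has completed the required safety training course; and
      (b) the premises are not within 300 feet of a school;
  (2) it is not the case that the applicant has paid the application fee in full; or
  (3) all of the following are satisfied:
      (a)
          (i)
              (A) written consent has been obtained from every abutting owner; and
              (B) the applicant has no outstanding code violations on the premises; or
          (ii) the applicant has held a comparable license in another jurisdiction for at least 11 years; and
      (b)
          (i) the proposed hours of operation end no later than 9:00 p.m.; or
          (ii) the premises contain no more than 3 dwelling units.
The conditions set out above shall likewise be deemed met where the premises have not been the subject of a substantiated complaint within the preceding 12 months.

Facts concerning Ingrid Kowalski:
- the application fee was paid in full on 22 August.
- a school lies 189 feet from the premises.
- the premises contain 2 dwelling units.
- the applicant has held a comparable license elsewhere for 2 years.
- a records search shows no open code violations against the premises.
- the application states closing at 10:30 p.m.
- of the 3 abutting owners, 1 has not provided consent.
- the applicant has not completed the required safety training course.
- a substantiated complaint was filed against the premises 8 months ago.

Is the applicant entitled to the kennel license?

No — denied.

(a) not (safety training) — met.
(b) ≥300 ft from school — not satisfied.
So (1) is not satisfied (T AND F).
(2) not (fee paid) — not satisfied.
(A) all abutters consent — fails.
(B) no code violations — met.
So (i) is not satisfied (F AND T).
(ii) prior license ≥ 11 yr — fails.
So (a) is not satisfied (F OR F).
(i) closes by 9 p.m. — not met.
(ii) ≤ 3 units — satisfied.
(b) = F OR T = true.
(3): F AND T → false.
Overall: F OR F OR F → false.
Exception (no complaint in 12 mo.) — not satisfied.
Result: main false OR exception false → false.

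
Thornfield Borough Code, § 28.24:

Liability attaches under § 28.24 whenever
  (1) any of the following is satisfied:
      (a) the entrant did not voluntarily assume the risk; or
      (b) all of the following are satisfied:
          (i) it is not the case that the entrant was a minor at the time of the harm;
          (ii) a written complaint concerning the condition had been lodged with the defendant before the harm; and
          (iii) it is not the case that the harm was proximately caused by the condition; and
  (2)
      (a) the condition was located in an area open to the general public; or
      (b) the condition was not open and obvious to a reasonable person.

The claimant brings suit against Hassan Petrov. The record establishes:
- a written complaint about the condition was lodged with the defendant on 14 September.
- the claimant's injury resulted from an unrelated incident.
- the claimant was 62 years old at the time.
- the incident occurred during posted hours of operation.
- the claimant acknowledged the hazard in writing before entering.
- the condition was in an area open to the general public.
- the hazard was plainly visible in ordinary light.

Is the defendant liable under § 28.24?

Yes — liable.

(a) no assumed risk — not met.
(i) not (entrant a minor) — satisfied.
(ii) complaint lodged — satisfied.
(iii) not (proximate cause) — met.
So (b) is satisfied (T AND T AND T).
(1): F OR T → true.
(a) public area — holds.
(b) not open/obvious — not met.
So (2) is satisfied (T OR F).
Overall: T AND T → true.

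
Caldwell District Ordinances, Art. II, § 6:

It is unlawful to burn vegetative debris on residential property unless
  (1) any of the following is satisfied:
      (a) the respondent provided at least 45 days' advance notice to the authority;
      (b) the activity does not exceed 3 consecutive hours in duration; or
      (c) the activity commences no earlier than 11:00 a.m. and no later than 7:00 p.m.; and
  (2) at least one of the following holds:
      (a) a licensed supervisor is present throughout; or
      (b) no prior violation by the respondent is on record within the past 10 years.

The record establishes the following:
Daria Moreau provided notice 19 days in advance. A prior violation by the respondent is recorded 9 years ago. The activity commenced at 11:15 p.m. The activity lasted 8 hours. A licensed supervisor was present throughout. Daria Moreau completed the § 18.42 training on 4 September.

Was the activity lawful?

(a) ≥45 days' notice — not satisfied.
(b) ≤ 3 hrs duration — not met.
(c) start within hours — not met.
(1): F OR F OR F → false.
(a) supervisor present — satisfied.
(b) no prior violation — not met.
(2) = T OR F = true.
So Overall is not satisfied (F AND T).

No — unlawful.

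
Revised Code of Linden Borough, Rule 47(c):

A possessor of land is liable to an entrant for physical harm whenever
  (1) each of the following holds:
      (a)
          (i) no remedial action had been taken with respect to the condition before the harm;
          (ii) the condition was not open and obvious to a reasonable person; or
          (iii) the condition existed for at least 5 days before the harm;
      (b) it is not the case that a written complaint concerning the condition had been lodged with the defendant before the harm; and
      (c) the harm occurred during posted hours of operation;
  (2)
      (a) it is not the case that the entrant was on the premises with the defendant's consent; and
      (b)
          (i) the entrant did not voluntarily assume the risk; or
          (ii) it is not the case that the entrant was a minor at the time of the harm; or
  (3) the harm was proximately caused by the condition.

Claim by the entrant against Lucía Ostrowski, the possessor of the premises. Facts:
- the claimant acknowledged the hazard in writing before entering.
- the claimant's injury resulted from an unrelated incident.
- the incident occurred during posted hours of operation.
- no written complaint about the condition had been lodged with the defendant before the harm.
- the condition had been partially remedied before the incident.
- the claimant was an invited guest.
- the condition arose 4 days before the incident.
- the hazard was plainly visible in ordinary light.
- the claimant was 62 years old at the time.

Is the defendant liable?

(i) no remedial action — not met.
(ii) not open/obvious — fails.
(iii) condition ≥5 days old — not satisfied.
(a): F OR F OR F → false.
(b) not (complaint lodged) — satisfied.
(c) during posted hours — holds.
So (1) is not satisfied (F AND T AND T).
(a) not (consent to enter) — fails.
(i) no assumed risk — fails.
(ii) not (entrant a minor) — met.
(b) = F OR T = true.
So (2) is not satisfied (F AND T).
(3) proximate cause — fails.
Overall = F OR F OR F = false.

No — not liable.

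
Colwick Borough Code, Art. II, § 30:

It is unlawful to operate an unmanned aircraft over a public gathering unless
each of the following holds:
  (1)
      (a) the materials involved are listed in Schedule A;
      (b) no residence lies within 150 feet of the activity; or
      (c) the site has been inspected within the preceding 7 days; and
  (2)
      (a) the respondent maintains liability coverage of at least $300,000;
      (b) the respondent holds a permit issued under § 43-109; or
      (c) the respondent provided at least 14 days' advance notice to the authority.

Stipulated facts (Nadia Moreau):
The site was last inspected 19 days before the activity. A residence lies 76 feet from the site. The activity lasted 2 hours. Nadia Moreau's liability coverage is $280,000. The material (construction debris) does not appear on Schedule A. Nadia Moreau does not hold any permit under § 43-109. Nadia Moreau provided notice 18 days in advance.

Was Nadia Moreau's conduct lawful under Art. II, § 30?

(a) Schedule A material — not satisfied.
(b) no residence in 150 ft — fails.
(c) site inspected — not satisfied.
(1): F OR F OR F → false.
(a) coverage ≥ $300,000 — fails.
(b) holds permit — not met.
(c) ≥14 days' notice — satisfied.
(2) = F OR F OR T = true.
Overall: F AND T → false.

No — unlawful.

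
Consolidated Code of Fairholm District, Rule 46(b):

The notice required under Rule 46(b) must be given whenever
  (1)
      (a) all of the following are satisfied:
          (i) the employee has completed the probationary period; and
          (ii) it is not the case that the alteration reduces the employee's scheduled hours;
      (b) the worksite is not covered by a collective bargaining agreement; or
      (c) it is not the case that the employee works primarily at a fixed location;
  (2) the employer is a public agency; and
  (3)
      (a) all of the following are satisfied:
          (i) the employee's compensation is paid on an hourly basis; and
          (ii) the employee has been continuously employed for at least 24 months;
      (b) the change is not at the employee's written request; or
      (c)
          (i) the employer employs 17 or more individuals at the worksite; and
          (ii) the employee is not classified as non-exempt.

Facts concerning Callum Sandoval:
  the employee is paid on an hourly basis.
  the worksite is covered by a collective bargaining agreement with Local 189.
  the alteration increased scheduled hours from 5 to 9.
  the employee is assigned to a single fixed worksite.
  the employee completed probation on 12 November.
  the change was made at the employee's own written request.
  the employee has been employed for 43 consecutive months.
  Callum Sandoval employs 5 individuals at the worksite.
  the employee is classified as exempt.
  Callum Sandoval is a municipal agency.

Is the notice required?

(i) past probation — satisfied.
(ii) not (hours reduced) — met.
So (a) is satisfied (T AND T).
(b) no CBA — not satisfied.
(c) not (fixed location) — not satisfied.
(1): T OR F OR F → true.
(2) public agency — holds.
(i) hourly-paid — satisfied.
(ii) tenure ≥ 24 mo. — met.
(a) = T AND T = true.
(b) not employee-requested — not satisfied.
(i) ≥ 17 at site — not satisfied.
(ii) not (non-exempt) — met.
So (c) is not satisfied (F AND T).
(3) = T OR F OR F = true.
Overall = T AND T AND T = true.

Yes — required.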